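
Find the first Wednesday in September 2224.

September 1, 2224 is a Wednesday.
The first Wednesday is therefore September 1 (same day).

September 1, 2224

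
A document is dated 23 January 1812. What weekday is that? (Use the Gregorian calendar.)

Doomsday rule: the anchor day for the 1800s is Friday. For year 12: 12÷12 = 1 r 0, and 0÷4 = 0, so 1+0+0 = 1.
Friday + 1 ≡ Saturday — that's 1812's doomsday.
In January the doomsday date is Jan 4 (1812 is a leap year (divisible by 4)).
Jan 23 is 19 days after Jan 4; 19 mod 7 = 5, so Saturday + 5 = Thursday.

Thursday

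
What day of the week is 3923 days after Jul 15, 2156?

Sunday

First find the weekday of Jul 15, 2156. Doomsday rule: the anchor day for the 2100s is Sunday. For year 56: 56÷12 = 4 r 8, and 8÷4 = 2, so 4+8+2 = 14.
Sunday + 14 ≡ Sunday — that's 2156's doomsday.
In July the doomsday date is Jul 11.
Jul 15 is 4 days after Jul 11; 4 mod 7 = 4, so Sunday + 4 = Thursday.
3923 mod 7 = 3, so 3923 days after a Thursday is Thursday + 3 = Sunday.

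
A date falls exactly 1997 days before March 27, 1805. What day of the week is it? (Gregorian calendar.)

First find the weekday of Mar 27, 1805. Doomsday rule: the anchor day for the 1800s is Friday. For year 05: 5÷12 = 0 r 5, and 5÷4 = 1, so 0+5+1 = 6.
Friday + 6 ≡ Thursday — that's 1805's doomsday.
In March the doomsday date is Mar 14.
Mar 27 is 13 days after Mar 14; 13 mod 7 = 6, so Thursday + 6 = Wednesday.
1997 mod 7 = 2, so 1997 days before a Wednesday is Wednesday − 2 = Monday.

Monday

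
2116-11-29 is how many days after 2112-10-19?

Oct 19, 2112 → Oct 19, 2113: 365 days.
Oct 19, 2113 → Oct 19, 2114: 365 days.
Oct 19, 2114 → Oct 19, 2115: 365 days.
Oct 19, 2115 → Oct 19, 2116: 366 days (Feb 29, 2116 is in that span).
Oct 19, 2116 → Nov 19, 2116: 31 days (October has 31).
Nov 19, 2116 → Nov 29, 2116: 10 days.
Total: 1502 days.

1502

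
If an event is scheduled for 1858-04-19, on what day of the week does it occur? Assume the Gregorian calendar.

January 1, 1858 is a Friday.
Jan 1, 1858 → Feb 1, 1858: 31 days (January has 31).
Feb 1, 1858 → Mar 1, 1858: 28 days (February has 28).
Mar 1, 1858 → Apr 1, 1858: 31 days (March has 31).
Apr 1, 1858 → Apr 19, 1858: 18 days.
Total: 108 days.
108 mod 7 = 3, so Friday + 3 = Monday.

Monday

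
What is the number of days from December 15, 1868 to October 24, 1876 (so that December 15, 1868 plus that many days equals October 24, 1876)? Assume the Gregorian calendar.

2870

Dec 15, 1868 → Dec 15, 1869: 365 days.
Dec 15, 1869 → Dec 15, 1870: 365 days.
Dec 15, 1870 → Dec 15, 1871: 365 days.
Dec 15, 1871 → Dec 15, 1872: 366 days (Feb 29, 1872 is in that span).
Dec 15, 1872 → Dec 15, 1873: 365 days.
Dec 15, 1873 → Dec 15, 1874: 365 days.
Dec 15, 1874 → Dec 15, 1875: 365 days.
Dec 15, 1875 → Jan 15, 1876: 31 days (December has 31).
Jan 15, 1876 → Feb 15, 1876: 31 days (January has 31).
Feb 15, 1876 → Mar 15, 1876: 29 days (February has 29).
Mar 15, 1876 → Apr 15, 1876: 31 days (March has 31).
Apr 15, 1876 → May 15, 1876: 30 days (April has 30).
May 15, 1876 → Jun 15, 1876: 31 days (May has 31).
Jun 15, 1876 → Jul 15, 1876: 30 days (June has 30).
Jul 15, 1876 → Aug 15, 1876: 31 days (July has 31).
Aug 15, 1876 → Sep 15, 1876: 31 days (August has 31).
Sep 15, 1876 → Oct 15, 1876: 30 days (September has 30).
Oct 15, 1876 → Oct 24, 1876: 9 days.
Total: 2870 days.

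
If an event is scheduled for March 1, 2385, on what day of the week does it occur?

Friday

Doomsday rule: the anchor day for the 2300s is Wednesday. For year 85: 85÷12 = 7 r 1, and 1÷4 = 0, so 7+1+0 = 8.
Wednesday + 8 ≡ Thursday — that's 2385's doomsday.
In March the doomsday date is Mar 14.
Mar 1 is 13 days before Mar 14; 13 mod 7 = 6, so Thursday − 6 = Friday.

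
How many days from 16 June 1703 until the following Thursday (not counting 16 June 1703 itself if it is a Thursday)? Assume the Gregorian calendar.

5

Jun 16, 1703 is a Saturday.
From Saturday to the next Thursday is 5 days.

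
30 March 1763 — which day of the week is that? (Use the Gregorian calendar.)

Doomsday rule: the anchor day for the 1700s is Sunday. For year 63: 63÷12 = 5 r 3, and 3÷4 = 0, so 5+3+0 = 8.
Sunday + 8 ≡ Monday — that's 1763's doomsday.
In March the doomsday date is Mar 14.
Mar 30 is 16 days after Mar 14; 16 mod 7 = 2, so Monday + 2 = Wednesday.

Wednesday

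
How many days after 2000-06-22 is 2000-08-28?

Jun 22, 2000 → Jul 22, 2000: 30 days (June has 30).
Jul 22, 2000 → Aug 22, 2000: 31 days (July has 31).
Aug 22, 2000 → Aug 28, 2000: 6 days.
Total: 67 days.

67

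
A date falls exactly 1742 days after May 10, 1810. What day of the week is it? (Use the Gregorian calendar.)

May 10, 1810 is a Thursday.
1742 mod 7 = 6, so 1742 days after a Thursday is Thursday + 6 = Wednesday.

Wednesday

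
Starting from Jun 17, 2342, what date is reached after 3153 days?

+365 (one year) → Jun 17, 2343 (2788 left).
+366 (one year; includes Feb 29, 2344) → Jun 17, 2344 (2422 left).
+365 (one year) → Jun 17, 2345 (2057 left).
+365 (one year) → Jun 17, 2346 (1692 left).
+365 (one year) → Jun 17, 2347 (1327 left).
+366 (one year; includes Feb 29, 2348) → Jun 17, 2348 (961 left).
+365 (one year) → Jun 17, 2349 (596 left).
+365 (one year) → Jun 17, 2350 (231 left).
Jun has 30 days: +14 → Jul 1, 2350 (217 left).
Jul has 31 days: +31 → Aug 1, 2350 (186 left).
Aug has 31 days: +31 → Sep 1, 2350 (155 left).
Sep has 30 days: +30 → Oct 1, 2350 (125 left).
Oct has 31 days: +31 → Nov 1, 2350 (94 left).
Nov has 30 days: +30 → Dec 1, 2350 (64 left).
Dec has 31 days: +31 → Jan 1, 2351 (33 left).
Jan has 31 days: +31 → Feb 1, 2351 (2 left).
+2 → Feb 3, 2351.

February 3, 2351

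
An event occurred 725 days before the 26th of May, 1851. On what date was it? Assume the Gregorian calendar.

−365 (one year) → May 26, 1850 (360 left).
−26 → Apr 30, 1850 (end of Apr, 30 days; 334 left).
−30 → Mar 31, 1850 (end of Mar, 31 days; 304 left).
−31 → Feb 28, 1850 (end of Feb, 28 days; 273 left).
−28 → Jan 31, 1850 (end of Jan, 31 days; 245 left).
−31 → Dec 31, 1849 (end of Dec, 31 days; 214 left).
−31 → Nov 30, 1849 (end of Nov, 30 days; 183 left).
−30 → Oct 31, 1849 (end of Oct, 31 days; 153 left).
−31 → Sep 30, 1849 (end of Sep, 30 days; 122 left).
−30 → Aug 31, 1849 (end of Aug, 31 days; 92 left).
−31 → Jul 31, 1849 (end of Jul, 31 days; 61 left).
−31 → Jun 30, 1849 (end of Jun, 30 days; 30 left).
−30 → May 31, 1849 (end of May, 31 days; 0 left).

May 31, 1849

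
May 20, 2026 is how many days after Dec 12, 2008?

Dec 12, 2008 → Dec 12, 2009: 365 days.
Dec 12, 2009 → Dec 12, 2010: 365 days.
Dec 12, 2010 → Dec 12, 2011: 365 days.
Dec 12, 2011 → Dec 12, 2012: 366 days (Feb 29, 2012 is in that span).
Dec 12, 2012 → Dec 12, 2013: 365 days.
Dec 12, 2013 → Dec 12, 2014: 365 days.
Dec 12, 2014 → Dec 12, 2015: 365 days.
Dec 12, 2015 → Dec 12, 2016: 366 days (Feb 29, 2016 is in that span).
Dec 12, 2016 → Dec 12, 2017: 365 days.
Dec 12, 2017 → Dec 12, 2018: 365 days.
Dec 12, 2018 → Dec 12, 2019: 365 days.
Dec 12, 2019 → Dec 12, 2020: 366 days (Feb 29, 2020 is in that span).
Dec 12, 2020 → Dec 12, 2021: 365 days.
Dec 12, 2021 → Dec 12, 2022: 365 days.
Dec 12, 2022 → Dec 12, 2023: 365 days.
Dec 12, 2023 → Dec 12, 2024: 366 days (Feb 29, 2024 is in that span).
Dec 12, 2024 → Dec 12, 2025: 365 days.
Dec 12, 2025 → Jan 12, 2026: 31 days (December has 31).
Jan 12, 2026 → Feb 12, 2026: 31 days (January has 31).
Feb 12, 2026 → Mar 12, 2026: 28 days (February has 28).
Mar 12, 2026 → Apr 12, 2026: 31 days (March has 31).
Apr 12, 2026 → May 12, 2026: 30 days (April has 30).
May 12, 2026 → May 20, 2026: 8 days.
Total: 6368 days.

6368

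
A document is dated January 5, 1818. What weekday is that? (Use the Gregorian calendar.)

Monday

Doomsday rule: the anchor day for the 1800s is Friday. For year 18: 18÷12 = 1 r 6, and 6÷4 = 1, so 1+6+1 = 8.
Friday + 8 ≡ Saturday — that's 1818's doomsday.
In January the doomsday date is Jan 3 (1818 is not a leap year).
Jan 5 is 2 days after Jan 3; 2 mod 7 = 2, so Saturday + 2 = Monday.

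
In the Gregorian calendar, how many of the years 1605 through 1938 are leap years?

Multiples of 4 in [1605,1938]: 83.
Of those, multiples of 100: 3 (not leap unless ÷400).
Multiples of 400: 0.
Leap years = 83 − 3 + 0 = 80.

80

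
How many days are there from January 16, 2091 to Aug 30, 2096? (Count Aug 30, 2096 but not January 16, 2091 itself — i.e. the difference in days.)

Jan 16, 2091 → Jan 16, 2092: 365 days.
Jan 16, 2092 → Jan 16, 2093: 366 days (Feb 29, 2092 is in that span).
Jan 16, 2093 → Jan 16, 2094: 365 days.
Jan 16, 2094 → Jan 16, 2095: 365 days.
Jan 16, 2095 → Jan 16, 2096: 365 days.
Jan 16, 2096 → Feb 16, 2096: 31 days (January has 31).
Feb 16, 2096 → Mar 16, 2096: 29 days (February has 29).
Mar 16, 2096 → Apr 16, 2096: 31 days (March has 31).
Apr 16, 2096 → May 16, 2096: 30 days (April has 30).
May 16, 2096 → Jun 16, 2096: 31 days (May has 31).
Jun 16, 2096 → Jul 16, 2096: 30 days (June has 30).
Jul 16, 2096 → Aug 16, 2096: 31 days (July has 31).
Aug 16, 2096 → Aug 30, 2096: 14 days.
Total: 2053 days.

2053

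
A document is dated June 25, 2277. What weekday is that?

Doomsday rule: the anchor day for the 2200s is Friday. For year 77: 77÷12 = 6 r 5, and 5÷4 = 1, so 6+5+1 = 12.
Friday + 12 ≡ Wednesday — that's 2277's doomsday.
In June the doomsday date is Jun 6.
Jun 25 is 19 days after Jun 6; 19 mod 7 = 5, so Wednesday + 5 = Monday.

Monday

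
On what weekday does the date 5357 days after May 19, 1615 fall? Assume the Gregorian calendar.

First find the weekday of May 19, 1615. Doomsday rule: the anchor day for the 1600s is Tuesday. For year 15: 15÷12 = 1 r 3, and 3÷4 = 0, so 1+3+0 = 4.
Tuesday + 4 ≡ Saturday — that's 1615's doomsday.
In May the doomsday date is May 9.
May 19 is 10 days after May 9; 10 mod 7 = 3, so Saturday + 3 = Tuesday.
5357 mod 7 = 2, so 5357 days after a Tuesday is Tuesday + 2 = Thursday.

Thursday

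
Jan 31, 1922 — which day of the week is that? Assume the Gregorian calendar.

Tuesday

Doomsday rule: the anchor day for the 1900s is Wednesday. For year 22: 22÷12 = 1 r 10, and 10÷4 = 2, so 1+10+2 = 13.
Wednesday + 13 ≡ Tuesday — that's 1922's doomsday.
In January the doomsday date is Jan 3 (1922 is not a leap year).
Jan 31 is 28 days after Jan 3; 28 mod 7 = 0, so Tuesday + 0 = Tuesday.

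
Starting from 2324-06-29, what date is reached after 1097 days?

+365 (one year) → Jun 29, 2325 (732 left).
+365 (one year) → Jun 29, 2326 (367 left).
Jun has 30 days: +2 → Jul 1, 2326 (365 left).
Jul has 31 days: +31 → Aug 1, 2326 (334 left).
Aug has 31 days: +31 → Sep 1, 2326 (303 left).
Sep has 30 days: +30 → Oct 1, 2326 (273 left).
Oct has 31 days: +31 → Nov 1, 2326 (242 left).
Nov has 30 days: +30 → Dec 1, 2326 (212 left).
Dec has 31 days: +31 → Jan 1, 2327 (181 left).
Jan has 31 days: +31 → Feb 1, 2327 (150 left).
Feb has 28 days: +28 → Mar 1, 2327 (122 left).
Mar has 31 days: +31 → Apr 1, 2327 (91 left).
Apr has 30 days: +30 → May 1, 2327 (61 left).
May has 31 days: +31 → Jun 1, 2327 (30 left).
Jun has 30 days: +30 → Jul 1, 2327 (0 left).

July 1, 2327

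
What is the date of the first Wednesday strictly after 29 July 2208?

August 3, 2208

Jul 29, 2208 is a Friday.
From Friday to the next Wednesday is 5 days.
Jul 29, 2208 + 5 = Aug 3, 2208.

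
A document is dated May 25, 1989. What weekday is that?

Thursday

January 1, 1989 is a Sunday.
Jan 1, 1989 → Feb 1, 1989: 31 days (January has 31).
Feb 1, 1989 → Mar 1, 1989: 28 days (February has 28).
Mar 1, 1989 → Apr 1, 1989: 31 days (March has 31).
Apr 1, 1989 → May 1, 1989: 30 days (April has 30).
May 1, 1989 → May 25, 1989: 24 days.
Total: 144 days.
144 mod 7 = 4, so Sunday + 4 = Thursday.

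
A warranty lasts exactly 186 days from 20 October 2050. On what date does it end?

April 24, 2051

Oct has 31 days: +12 → Nov 1, 2050 (174 left).
Nov has 30 days: +30 → Dec 1, 2050 (144 left).
Dec has 31 days: +31 → Jan 1, 2051 (113 left).
Jan has 31 days: +31 → Feb 1, 2051 (82 left).
Feb has 28 days: +28 → Mar 1, 2051 (54 left).
Mar has 31 days: +31 → Apr 1, 2051 (23 left).
+23 → Apr 24, 2051.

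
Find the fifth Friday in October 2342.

October 30, 2342

October 1, 2342 is a Thursday.
The first Friday is therefore October 2 (1 days later).
The fifth Friday is 2 + 4×7 = October 30.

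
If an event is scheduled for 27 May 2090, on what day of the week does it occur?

Saturday

January 1, 2090 is a Sunday.
Jan 1, 2090 → Feb 1, 2090: 31 days (January has 31).
Feb 1, 2090 → Mar 1, 2090: 28 days (February has 28).
Mar 1, 2090 → Apr 1, 2090: 31 days (March has 31).
Apr 1, 2090 → May 1, 2090: 30 days (April has 30).
May 1, 2090 → May 27, 2090: 26 days.
Total: 146 days.
146 mod 7 = 6, so Sunday + 6 = Saturday.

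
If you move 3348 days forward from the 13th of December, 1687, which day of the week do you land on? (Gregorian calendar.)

Monday

Dec 13, 1687 is a Saturday.
3348 mod 7 = 2, so 3348 days after a Saturday is Saturday + 2 = Monday.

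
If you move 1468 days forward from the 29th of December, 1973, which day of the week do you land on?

Thursday

Dec 29, 1973 is a Saturday.
1468 mod 7 = 5, so 1468 days after a Saturday is Saturday + 5 = Thursday.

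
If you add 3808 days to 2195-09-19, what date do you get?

February 22, 2206

+366 (one year; includes Feb 29, 2196) → Sep 19, 2196 (3442 left).
+365 (one year) → Sep 19, 2197 (3077 left).
+365 (one year) → Sep 19, 2198 (2712 left).
+365 (one year) → Sep 19, 2199 (2347 left).
+365 (one year) → Sep 19, 2200 (1982 left).
+365 (one year) → Sep 19, 2201 (1617 left).
+365 (one year) → Sep 19, 2202 (1252 left).
+365 (one year) → Sep 19, 2203 (887 left).
+366 (one year; includes Feb 29, 2204) → Sep 19, 2204 (521 left).
+365 (one year) → Sep 19, 2205 (156 left).
Sep has 30 days: +12 → Oct 1, 2205 (144 left).
Oct has 31 days: +31 → Nov 1, 2205 (113 left).
Nov has 30 days: +30 → Dec 1, 2205 (83 left).
Dec has 31 days: +31 → Jan 1, 2206 (52 left).
Jan has 31 days: +31 → Feb 1, 2206 (21 left).
+21 → Feb 22, 2206.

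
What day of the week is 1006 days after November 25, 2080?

Saturday

First find the weekday of Nov 25, 2080. Doomsday rule: the anchor day for the 2000s is Tuesday. For year 80: 80÷12 = 6 r 8, and 8÷4 = 2, so 6+8+2 = 16.
Tuesday + 16 ≡ Thursday — that's 2080's doomsday.
In November the doomsday date is Nov 7.
Nov 25 is 18 days after Nov 7; 18 mod 7 = 4, so Thursday + 4 = Monday.
1006 mod 7 = 5, so 1006 days after a Monday is Monday + 5 = Saturday.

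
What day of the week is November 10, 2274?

Doomsday rule: the anchor day for the 2200s is Friday. For year 74: 74÷12 = 6 r 2, and 2÷4 = 0, so 6+2+0 = 8.
Friday + 8 ≡ Saturday — that's 2274's doomsday.
In November the doomsday date is Nov 7.
Nov 10 is 3 days after Nov 7; 3 mod 7 = 3, so Saturday + 3 = Tuesday.

Tuesday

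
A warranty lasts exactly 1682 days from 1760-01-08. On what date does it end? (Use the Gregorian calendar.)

+366 (one year; includes Feb 29, 1760) → Jan 8, 1761 (1316 left).
+365 (one year) → Jan 8, 1762 (951 left).
+365 (one year) → Jan 8, 1763 (586 left).
+365 (one year) → Jan 8, 1764 (221 left).
Jan has 31 days: +24 → Feb 1, 1764 (197 left).
Feb has 29 days: +29 → Mar 1, 1764 (168 left).
Mar has 31 days: +31 → Apr 1, 1764 (137 left).
Apr has 30 days: +30 → May 1, 1764 (107 left).
May has 31 days: +31 → Jun 1, 1764 (76 left).
Jun has 30 days: +30 → Jul 1, 1764 (46 left).
Jul has 31 days: +31 → Aug 1, 1764 (15 left).
+15 → Aug 16, 1764.

August 16, 1764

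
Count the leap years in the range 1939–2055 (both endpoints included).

29

Multiples of 4 in [1939,2055]: 29.
Of those, multiples of 100: 1 (not leap unless ÷400).
Multiples of 400: 1.
Leap years = 29 − 1 + 1 = 29.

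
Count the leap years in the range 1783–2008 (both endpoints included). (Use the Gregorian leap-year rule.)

Multiples of 4 in [1783,2008]: 57.
Of those, multiples of 100: 3 (not leap unless ÷400).
Multiples of 400: 1.
Leap years = 57 − 3 + 1 = 55.

55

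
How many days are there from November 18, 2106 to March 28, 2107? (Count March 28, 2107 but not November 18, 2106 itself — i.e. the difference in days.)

130

Nov 18, 2106 → Dec 18, 2106: 30 days (November has 30).
Dec 18, 2106 → Jan 18, 2107: 31 days (December has 31).
Jan 18, 2107 → Feb 18, 2107: 31 days (January has 31).
Feb 18, 2107 → Mar 18, 2107: 28 days (February has 28).
Mar 18, 2107 → Mar 28, 2107: 10 days.
Total: 130 days.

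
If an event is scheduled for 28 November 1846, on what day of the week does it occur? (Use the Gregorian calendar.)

Saturday

Doomsday rule: the anchor day for the 1800s is Friday. For year 46: 46÷12 = 3 r 10, and 10÷4 = 2, so 3+10+2 = 15.
Friday + 15 ≡ Saturday — that's 1846's doomsday.
In November the doomsday date is Nov 7.
Nov 28 is 21 days after Nov 7; 21 mod 7 = 0, so Saturday + 0 = Saturday.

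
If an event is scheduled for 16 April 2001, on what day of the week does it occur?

Doomsday rule: the anchor day for the 2000s is Tuesday. For year 01: 1÷12 = 0 r 1, and 1÷4 = 0, so 0+1+0 = 1.
Tuesday + 1 ≡ Wednesday — that's 2001's doomsday.
In April the doomsday date is Apr 4.
Apr 16 is 12 days after Apr 4; 12 mod 7 = 5, so Wednesday + 5 = Monday.

Monday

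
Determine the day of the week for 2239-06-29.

Saturday

January 1, 2239 is a Tuesday.
Jan 1, 2239 → Feb 1, 2239: 31 days (January has 31).
Feb 1, 2239 → Mar 1, 2239: 28 days (February has 28).
Mar 1, 2239 → Apr 1, 2239: 31 days (March has 31).
Apr 1, 2239 → May 1, 2239: 30 days (April has 30).
May 1, 2239 → Jun 1, 2239: 31 days (May has 31).
Jun 1, 2239 → Jun 29, 2239: 28 days.
Total: 179 days.
179 mod 7 = 4, so Tuesday + 4 = Saturday.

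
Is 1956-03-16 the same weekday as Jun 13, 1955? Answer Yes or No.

From Jun 13, 1955 to Mar 16, 1956 is 277 days.
277 mod 7 = 4, so they are different weekdays.
(Jun 13, 1955 is a Monday; Mar 16, 1956 is a Friday.)

No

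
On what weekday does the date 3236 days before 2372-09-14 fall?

Sep 14, 2372 is a Thursday.
3236 mod 7 = 2, so 3236 days before a Thursday is Thursday − 2 = Tuesday.

Tuesday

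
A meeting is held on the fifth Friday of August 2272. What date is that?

August 1, 2272 is a Thursday.
The first Friday is therefore August 2 (1 days later).
The fifth Friday is 2 + 4×7 = August 30.

August 30, 2272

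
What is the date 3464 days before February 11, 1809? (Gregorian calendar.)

−366 (one year; includes Feb 29, 1808) → Feb 11, 1808 (3098 left).
−365 (one year) → Feb 11, 1807 (2733 left).
−365 (one year) → Feb 11, 1806 (2368 left).
−365 (one year) → Feb 11, 1805 (2003 left).
−366 (one year; includes Feb 29, 1804) → Feb 11, 1804 (1637 left).
−365 (one year) → Feb 11, 1803 (1272 left).
−365 (one year) → Feb 11, 1802 (907 left).
−365 (one year) → Feb 11, 1801 (542 left).
−365 (one year) → Feb 11, 1800 (177 left).
−11 → Jan 31, 1800 (end of Jan, 31 days; 166 left).
−31 → Dec 31, 1799 (end of Dec, 31 days; 135 left).
−31 → Nov 30, 1799 (end of Nov, 30 days; 104 left).
−30 → Oct 31, 1799 (end of Oct, 31 days; 74 left).
−31 → Sep 30, 1799 (end of Sep, 30 days; 43 left).
−30 → Aug 31, 1799 (end of Aug, 31 days; 13 left).
−13 → Aug 18, 1799.

August 18, 1799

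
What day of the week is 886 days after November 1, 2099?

First find the weekday of Nov 1, 2099. Doomsday rule: the anchor day for the 2000s is Tuesday. For year 99: 99÷12 = 8 r 3, and 3÷4 = 0, so 8+3+0 = 11.
Tuesday + 11 ≡ Saturday — that's 2099's doomsday.
In November the doomsday date is Nov 7.
Nov 1 is 6 days before Nov 7; 6 mod 7 = 6, so Saturday − 6 = Sunday.
886 mod 7 = 4, so 886 days after a Sunday is Sunday + 4 = Thursday.

Thursday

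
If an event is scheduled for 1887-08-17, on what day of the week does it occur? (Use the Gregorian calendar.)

Wednesday

January 1, 1887 is a Saturday.
Jan 1, 1887 → Feb 1, 1887: 31 days (January has 31).
Feb 1, 1887 → Mar 1, 1887: 28 days (February has 28).
Mar 1, 1887 → Apr 1, 1887: 31 days (March has 31).
Apr 1, 1887 → May 1, 1887: 30 days (April has 30).
May 1, 1887 → Jun 1, 1887: 31 days (May has 31).
Jun 1, 1887 → Jul 1, 1887: 30 days (June has 30).
Jul 1, 1887 → Aug 1, 1887: 31 days (July has 31).
Aug 1, 1887 → Aug 17, 1887: 16 days.
Total: 228 days.
228 mod 7 = 4, so Saturday + 4 = Wednesday.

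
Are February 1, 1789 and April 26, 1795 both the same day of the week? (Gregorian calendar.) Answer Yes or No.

Yes

From Feb 1, 1789 to Apr 26, 1795 is 2275 days.
2275 mod 7 = 0, so they are the same weekday.
(Feb 1, 1789 is a Sunday; Apr 26, 1795 is a Sunday.)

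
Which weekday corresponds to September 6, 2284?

Saturday

Doomsday rule: the anchor day for the 2200s is Friday. For year 84: 84÷12 = 7 r 0, and 0÷4 = 0, so 7+0+0 = 7.
Friday + 7 ≡ Friday — that's 2284's doomsday.
In September the doomsday date is Sep 5.
Sep 6 is 1 day after Sep 5; 1 mod 7 = 1, so Friday + 1 = Saturday.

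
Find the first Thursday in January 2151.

January 1, 2151 is a Friday.
The first Thursday is therefore January 7 (6 days later).

January 7, 2151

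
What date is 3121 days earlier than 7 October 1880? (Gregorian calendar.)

March 22, 1872

−366 (one year; includes Feb 29, 1880) → Oct 7, 1879 (2755 left).
−365 (one year) → Oct 7, 1878 (2390 left).
−365 (one year) → Oct 7, 1877 (2025 left).
−365 (one year) → Oct 7, 1876 (1660 left).
−366 (one year; includes Feb 29, 1876) → Oct 7, 1875 (1294 left).
−365 (one year) → Oct 7, 1874 (929 left).
−365 (one year) → Oct 7, 1873 (564 left).
−365 (one year) → Oct 7, 1872 (199 left).
−7 → Sep 30, 1872 (end of Sep, 30 days; 192 left).
−30 → Aug 31, 1872 (end of Aug, 31 days; 162 left).
−31 → Jul 31, 1872 (end of Jul, 31 days; 131 left).
−31 → Jun 30, 1872 (end of Jun, 30 days; 100 left).
−30 → May 31, 1872 (end of May, 31 days; 70 left).
−31 → Apr 30, 1872 (end of Apr, 30 days; 39 left).
−30 → Mar 31, 1872 (end of Mar, 31 days; 9 left).
−9 → Mar 22, 1872.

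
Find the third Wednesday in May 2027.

May 19, 2027

May 1, 2027 is a Saturday.
The first Wednesday is therefore May 5 (4 days later).
The third Wednesday is 5 + 2×7 = May 19.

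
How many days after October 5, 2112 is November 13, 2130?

6613

Oct 5, 2112 → Oct 5, 2113: 365 days.
Oct 5, 2113 → Oct 5, 2114: 365 days.
Oct 5, 2114 → Oct 5, 2115: 365 days.
Oct 5, 2115 → Oct 5, 2116: 366 days (Feb 29, 2116 is in that span).
Oct 5, 2116 → Oct 5, 2117: 365 days.
Oct 5, 2117 → Oct 5, 2118: 365 days.
Oct 5, 2118 → Oct 5, 2119: 365 days.
Oct 5, 2119 → Oct 5, 2120: 366 days (Feb 29, 2120 is in that span).
Oct 5, 2120 → Oct 5, 2121: 365 days.
Oct 5, 2121 → Oct 5, 2122: 365 days.
Oct 5, 2122 → Oct 5, 2123: 365 days.
Oct 5, 2123 → Oct 5, 2124: 366 days (Feb 29, 2124 is in that span).
Oct 5, 2124 → Oct 5, 2125: 365 days.
Oct 5, 2125 → Oct 5, 2126: 365 days.
Oct 5, 2126 → Oct 5, 2127: 365 days.
Oct 5, 2127 → Oct 5, 2128: 366 days (Feb 29, 2128 is in that span).
Oct 5, 2128 → Oct 5, 2129: 365 days.
Oct 5, 2129 → Oct 5, 2130: 365 days.
Oct 5, 2130 → Nov 5, 2130: 31 days (October has 31).
Nov 5, 2130 → Nov 13, 2130: 8 days.
Total: 6613 days.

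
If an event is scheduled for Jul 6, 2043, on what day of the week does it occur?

Doomsday rule: the anchor day for the 2000s is Tuesday. For year 43: 43÷12 = 3 r 7, and 7÷4 = 1, so 3+7+1 = 11.
Tuesday + 11 ≡ Saturday — that's 2043's doomsday.
In July the doomsday date is Jul 11.
Jul 6 is 5 days before Jul 11; 5 mod 7 = 5, so Saturday − 5 = Monday.

Monday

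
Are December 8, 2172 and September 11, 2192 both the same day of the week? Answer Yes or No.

Yes

From Dec 8, 2172 to Sep 11, 2192 is 7217 days.
7217 mod 7 = 0, so they are the same weekday.
(Dec 8, 2172 is a Tuesday; Sep 11, 2192 is a Tuesday.)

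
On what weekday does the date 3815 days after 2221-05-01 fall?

First find the weekday of May 1, 2221. Doomsday rule: the anchor day for the 2200s is Friday. For year 21: 21÷12 = 1 r 9, and 9÷4 = 2, so 1+9+2 = 12.
Friday + 12 ≡ Wednesday — that's 2221's doomsday.
In May the doomsday date is May 9.
May 1 is 8 days before May 9; 8 mod 7 = 1, so Wednesday − 1 = Tuesday.
3815 mod 7 = 0, so 3815 days after a Tuesday is Tuesday + 0 = Tuesday.

Tuesday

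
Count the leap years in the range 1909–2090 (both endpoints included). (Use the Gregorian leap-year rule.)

Multiples of 4 in [1909,2090]: 45.
Of those, multiples of 100: 1 (not leap unless ÷400).
Multiples of 400: 1.
Leap years = 45 − 1 + 1 = 45.

45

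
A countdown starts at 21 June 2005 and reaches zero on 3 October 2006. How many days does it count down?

469

Jun 21, 2005 → Jun 21, 2006: 365 days.
Jun 21, 2006 → Jul 21, 2006: 30 days (June has 30).
Jul 21, 2006 → Aug 21, 2006: 31 days (July has 31).
Aug 21, 2006 → Sep 21, 2006: 31 days (August has 31).
Sep 21, 2006 → Oct 3, 2006: 12 days.
Total: 469 days.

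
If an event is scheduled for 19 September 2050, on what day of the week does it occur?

Monday

Doomsday rule: the anchor day for the 2000s is Tuesday. For year 50: 50÷12 = 4 r 2, and 2÷4 = 0, so 4+2+0 = 6.
Tuesday + 6 ≡ Monday — that's 2050's doomsday.
In September the doomsday date is Sep 5.
Sep 19 is 14 days after Sep 5; 14 mod 7 = 0, so Monday + 0 = Monday.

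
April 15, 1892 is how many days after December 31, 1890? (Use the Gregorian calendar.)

471

Dec 31, 1890 → Dec 31, 1891: 365 days.
Dec 31, 1891 → Jan 31, 1892: 31 days (December has 31).
Jan 31, 1892 → Feb 29, 1892: 29 days (January has 31).
Feb 29, 1892 → Mar 29, 1892: 29 days (February has 29).
Mar 29, 1892 → Apr 15, 1892: 17 days.
Total: 471 days.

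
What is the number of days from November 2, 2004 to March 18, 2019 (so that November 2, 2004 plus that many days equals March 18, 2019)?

Nov 2, 2004 → Nov 2, 2005: 365 days.
Nov 2, 2005 → Nov 2, 2006: 365 days.
Nov 2, 2006 → Nov 2, 2007: 365 days.
Nov 2, 2007 → Nov 2, 2008: 366 days (Feb 29, 2008 is in that span).
Nov 2, 2008 → Nov 2, 2009: 365 days.
Nov 2, 2009 → Nov 2, 2010: 365 days.
Nov 2, 2010 → Nov 2, 2011: 365 days.
Nov 2, 2011 → Nov 2, 2012: 366 days (Feb 29, 2012 is in that span).
Nov 2, 2012 → Nov 2, 2013: 365 days.
Nov 2, 2013 → Nov 2, 2014: 365 days.
Nov 2, 2014 → Nov 2, 2015: 365 days.
Nov 2, 2015 → Nov 2, 2016: 366 days (Feb 29, 2016 is in that span).
Nov 2, 2016 → Nov 2, 2017: 365 days.
Nov 2, 2017 → Nov 2, 2018: 365 days.
Nov 2, 2018 → Dec 2, 2018: 30 days (November has 30).
Dec 2, 2018 → Jan 2, 2019: 31 days (December has 31).
Jan 2, 2019 → Feb 2, 2019: 31 days (January has 31).
Feb 2, 2019 → Mar 2, 2019: 28 days (February has 28).
Mar 2, 2019 → Mar 18, 2019: 16 days.
Total: 5249 days.

5249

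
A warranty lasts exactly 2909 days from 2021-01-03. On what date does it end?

December 21, 2028

+365 (one year) → Jan 3, 2022 (2544 left).
+365 (one year) → Jan 3, 2023 (2179 left).
+365 (one year) → Jan 3, 2024 (1814 left).
+366 (one year; includes Feb 29, 2024) → Jan 3, 2025 (1448 left).
+365 (one year) → Jan 3, 2026 (1083 left).
+365 (one year) → Jan 3, 2027 (718 left).
+365 (one year) → Jan 3, 2028 (353 left).
Jan has 31 days: +29 → Feb 1, 2028 (324 left).
Feb has 29 days: +29 → Mar 1, 2028 (295 left).
Mar has 31 days: +31 → Apr 1, 2028 (264 left).
Apr has 30 days: +30 → May 1, 2028 (234 left).
May has 31 days: +31 → Jun 1, 2028 (203 left).
Jun has 30 days: +30 → Jul 1, 2028 (173 left).
Jul has 31 days: +31 → Aug 1, 2028 (142 left).
Aug has 31 days: +31 → Sep 1, 2028 (111 left).
Sep has 30 days: +30 → Oct 1, 2028 (81 left).
Oct has 31 days: +31 → Nov 1, 2028 (50 left).
Nov has 30 days: +30 → Dec 1, 2028 (20 left).
+20 → Dec 21, 2028.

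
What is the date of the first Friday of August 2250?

August 2, 2250

August 1, 2250 is a Thursday.
The first Friday is therefore August 2 (1 days later).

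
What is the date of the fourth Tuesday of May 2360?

May 1, 2360 is a Sunday.
The first Tuesday is therefore May 3 (2 days later).
The fourth Tuesday is 3 + 3×7 = May 24.

May 24, 2360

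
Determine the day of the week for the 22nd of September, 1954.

Wednesday

Doomsday rule: the anchor day for the 1900s is Wednesday. For year 54: 54÷12 = 4 r 6, and 6÷4 = 1, so 4+6+1 = 11.
Wednesday + 11 ≡ Sunday — that's 1954's doomsday.
In September the doomsday date is Sep 5.
Sep 22 is 17 days after Sep 5; 17 mod 7 = 3, so Sunday + 3 = Wednesday.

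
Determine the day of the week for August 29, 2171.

Doomsday rule: the anchor day for the 2100s is Sunday. For year 71: 71÷12 = 5 r 11, and 11÷4 = 2, so 5+11+2 = 18.
Sunday + 18 ≡ Thursday — that's 2171's doomsday.
In August the doomsday date is Aug 8.
Aug 29 is 21 days after Aug 8; 21 mod 7 = 0, so Thursday + 0 = Thursday.

Thursday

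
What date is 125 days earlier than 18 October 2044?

June 15, 2044

−18 → Sep 30, 2044 (end of Sep, 30 days; 107 left).
−30 → Aug 31, 2044 (end of Aug, 31 days; 77 left).
−31 → Jul 31, 2044 (end of Jul, 31 days; 46 left).
−31 → Jun 30, 2044 (end of Jun, 30 days; 15 left).
−15 → Jun 15, 2044.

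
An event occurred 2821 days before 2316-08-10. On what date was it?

−366 (one year; includes Feb 29, 2316) → Aug 10, 2315 (2455 left).
−365 (one year) → Aug 10, 2314 (2090 left).
−365 (one year) → Aug 10, 2313 (1725 left).
−365 (one year) → Aug 10, 2312 (1360 left).
−366 (one year; includes Feb 29, 2312) → Aug 10, 2311 (994 left).
−365 (one year) → Aug 10, 2310 (629 left).
−365 (one year) → Aug 10, 2309 (264 left).
−10 → Jul 31, 2309 (end of Jul, 31 days; 254 left).
−31 → Jun 30, 2309 (end of Jun, 30 days; 223 left).
−30 → May 31, 2309 (end of May, 31 days; 193 left).
−31 → Apr 30, 2309 (end of Apr, 30 days; 162 left).
−30 → Mar 31, 2309 (end of Mar, 31 days; 132 left).
−31 → Feb 28, 2309 (end of Feb, 28 days; 101 left).
−28 → Jan 31, 2309 (end of Jan, 31 days; 73 left).
−31 → Dec 31, 2308 (end of Dec, 31 days; 42 left).
−31 → Nov 30, 2308 (end of Nov, 30 days; 11 left).
−11 → Nov 19, 2308.

November 19, 2308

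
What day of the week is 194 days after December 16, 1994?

Wednesday

First find the weekday of Dec 16, 1994. Doomsday rule: the anchor day for the 1900s is Wednesday. For year 94: 94÷12 = 7 r 10, and 10÷4 = 2, so 7+10+2 = 19.
Wednesday + 19 ≡ Monday — that's 1994's doomsday.
In December the doomsday date is Dec 12.
Dec 16 is 4 days after Dec 12; 4 mod 7 = 4, so Monday + 4 = Friday.
194 mod 7 = 5, so 194 days after a Friday is Friday + 5 = Wednesday.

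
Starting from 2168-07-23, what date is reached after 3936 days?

+365 (one year) → Jul 23, 2169 (3571 left).
+365 (one year) → Jul 23, 2170 (3206 left).
+365 (one year) → Jul 23, 2171 (2841 left).
+366 (one year; includes Feb 29, 2172) → Jul 23, 2172 (2475 left).
+365 (one year) → Jul 23, 2173 (2110 left).
+365 (one year) → Jul 23, 2174 (1745 left).
+365 (one year) → Jul 23, 2175 (1380 left).
+366 (one year; includes Feb 29, 2176) → Jul 23, 2176 (1014 left).
+365 (one year) → Jul 23, 2177 (649 left).
+365 (one year) → Jul 23, 2178 (284 left).
Jul has 31 days: +9 → Aug 1, 2178 (275 left).
Aug has 31 days: +31 → Sep 1, 2178 (244 left).
Sep has 30 days: +30 → Oct 1, 2178 (214 left).
Oct has 31 days: +31 → Nov 1, 2178 (183 left).
Nov has 30 days: +30 → Dec 1, 2178 (153 left).
Dec has 31 days: +31 → Jan 1, 2179 (122 left).
Jan has 31 days: +31 → Feb 1, 2179 (91 left).
Feb has 28 days: +28 → Mar 1, 2179 (63 left).
Mar has 31 days: +31 → Apr 1, 2179 (32 left).
Apr has 30 days: +30 → May 1, 2179 (2 left).
+2 → May 3, 2179.

May 3, 2179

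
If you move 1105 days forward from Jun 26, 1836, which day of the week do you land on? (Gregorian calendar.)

Saturday

First find the weekday of Jun 26, 1836. Doomsday rule: the anchor day for the 1800s is Friday. For year 36: 36÷12 = 3 r 0, and 0÷4 = 0, so 3+0+0 = 3.
Friday + 3 ≡ Monday — that's 1836's doomsday.
In June the doomsday date is Jun 6.
Jun 26 is 20 days after Jun 6; 20 mod 7 = 6, so Monday + 6 = Sunday.
1105 mod 7 = 6, so 1105 days after a Sunday is Sunday + 6 = Saturday.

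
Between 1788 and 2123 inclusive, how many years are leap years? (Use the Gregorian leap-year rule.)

81

Multiples of 4 in [1788,2123]: 84.
Of those, multiples of 100: 4 (not leap unless ÷400).
Multiples of 400: 1.
Leap years = 84 − 4 + 1 = 81.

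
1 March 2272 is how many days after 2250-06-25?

Jun 25, 2250 → Jun 25, 2251: 365 days.
Jun 25, 2251 → Jun 25, 2252: 366 days (Feb 29, 2252 is in that span).
Jun 25, 2252 → Jun 25, 2253: 365 days.
Jun 25, 2253 → Jun 25, 2254: 365 days.
Jun 25, 2254 → Jun 25, 2255: 365 days.
Jun 25, 2255 → Jun 25, 2256: 366 days (Feb 29, 2256 is in that span).
Jun 25, 2256 → Jun 25, 2257: 365 days.
Jun 25, 2257 → Jun 25, 2258: 365 days.
Jun 25, 2258 → Jun 25, 2259: 365 days.
Jun 25, 2259 → Jun 25, 2260: 366 days (Feb 29, 2260 is in that span).
Jun 25, 2260 → Jun 25, 2261: 365 days.
Jun 25, 2261 → Jun 25, 2262: 365 days.
Jun 25, 2262 → Jun 25, 2263: 365 days.
Jun 25, 2263 → Jun 25, 2264: 366 days (Feb 29, 2264 is in that span).
Jun 25, 2264 → Jun 25, 2265: 365 days.
Jun 25, 2265 → Jun 25, 2266: 365 days.
Jun 25, 2266 → Jun 25, 2267: 365 days.
Jun 25, 2267 → Jun 25, 2268: 366 days (Feb 29, 2268 is in that span).
Jun 25, 2268 → Jun 25, 2269: 365 days.
Jun 25, 2269 → Jun 25, 2270: 365 days.
Jun 25, 2270 → Jun 25, 2271: 365 days.
Jun 25, 2271 → Jul 25, 2271: 30 days (June has 30).
Jul 25, 2271 → Aug 25, 2271: 31 days (July has 31).
Aug 25, 2271 → Sep 25, 2271: 31 days (August has 31).
Sep 25, 2271 → Oct 25, 2271: 30 days (September has 30).
Oct 25, 2271 → Nov 25, 2271: 31 days (October has 31).
Nov 25, 2271 → Dec 25, 2271: 30 days (November has 30).
Dec 25, 2271 → Jan 25, 2272: 31 days (December has 31).
Jan 25, 2272 → Feb 25, 2272: 31 days (January has 31).
Feb 25, 2272 → Mar 1, 2272: 5 days.
Total: 7920 days.

7920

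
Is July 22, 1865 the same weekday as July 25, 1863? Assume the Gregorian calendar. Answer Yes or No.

Yes

From Jul 25, 1863 to Jul 22, 1865 is 728 days.
728 mod 7 = 0, so they are the same weekday.
(Jul 25, 1863 is a Saturday; Jul 22, 1865 is a Saturday.)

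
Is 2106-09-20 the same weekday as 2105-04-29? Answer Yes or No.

No

From Apr 29, 2105 to Sep 20, 2106 is 509 days.
509 mod 7 = 5, so they are different weekdays.
(Apr 29, 2105 is a Wednesday; Sep 20, 2106 is a Monday.)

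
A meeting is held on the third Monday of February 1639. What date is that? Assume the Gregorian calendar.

February 1, 1639 is a Tuesday.
The first Monday is therefore February 7 (6 days later).
The third Monday is 7 + 2×7 = February 21.

February 21, 1639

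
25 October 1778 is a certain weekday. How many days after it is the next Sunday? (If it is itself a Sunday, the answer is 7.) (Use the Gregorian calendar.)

7

Oct 25, 1778 is a Sunday.
From Sunday to the next Sunday is 7 days.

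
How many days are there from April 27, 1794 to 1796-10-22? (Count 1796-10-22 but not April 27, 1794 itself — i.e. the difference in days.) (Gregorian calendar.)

909

Apr 27, 1794 → Apr 27, 1795: 365 days.
Apr 27, 1795 → Apr 27, 1796: 366 days (Feb 29, 1796 is in that span).
Apr 27, 1796 → May 27, 1796: 30 days (April has 30).
May 27, 1796 → Jun 27, 1796: 31 days (May has 31).
Jun 27, 1796 → Jul 27, 1796: 30 days (June has 30).
Jul 27, 1796 → Aug 27, 1796: 31 days (July has 31).
Aug 27, 1796 → Sep 27, 1796: 31 days (August has 31).
Sep 27, 1796 → Oct 22, 1796: 25 days.
Total: 909 days.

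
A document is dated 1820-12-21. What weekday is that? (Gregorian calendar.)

Thursday

Doomsday rule: the anchor day for the 1800s is Friday. For year 20: 20÷12 = 1 r 8, and 8÷4 = 2, so 1+8+2 = 11.
Friday + 11 ≡ Tuesday — that's 1820's doomsday.
In December the doomsday date is Dec 12.
Dec 21 is 9 days after Dec 12; 9 mod 7 = 2, so Tuesday + 2 = Thursday.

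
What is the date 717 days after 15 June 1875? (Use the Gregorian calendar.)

June 1, 1877

+366 (one year; includes Feb 29, 1876) → Jun 15, 1876 (351 left).
Jun has 30 days: +16 → Jul 1, 1876 (335 left).
Jul has 31 days: +31 → Aug 1, 1876 (304 left).
Aug has 31 days: +31 → Sep 1, 1876 (273 left).
Sep has 30 days: +30 → Oct 1, 1876 (243 left).
Oct has 31 days: +31 → Nov 1, 1876 (212 left).
Nov has 30 days: +30 → Dec 1, 1876 (182 left).
Dec has 31 days: +31 → Jan 1, 1877 (151 left).
Jan has 31 days: +31 → Feb 1, 1877 (120 left).
Feb has 28 days: +28 → Mar 1, 1877 (92 left).
Mar has 31 days: +31 → Apr 1, 1877 (61 left).
Apr has 30 days: +30 → May 1, 1877 (31 left).
May has 31 days: +31 → Jun 1, 1877 (0 left).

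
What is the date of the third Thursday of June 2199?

June 20, 2199

June 1, 2199 is a Saturday.
The first Thursday is therefore June 6 (5 days later).
The third Thursday is 6 + 2×7 = June 20.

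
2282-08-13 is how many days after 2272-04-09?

3778

Apr 9, 2272 → Apr 9, 2273: 365 days.
Apr 9, 2273 → Apr 9, 2274: 365 days.
Apr 9, 2274 → Apr 9, 2275: 365 days.
Apr 9, 2275 → Apr 9, 2276: 366 days (Feb 29, 2276 is in that span).
Apr 9, 2276 → Apr 9, 2277: 365 days.
Apr 9, 2277 → Apr 9, 2278: 365 days.
Apr 9, 2278 → Apr 9, 2279: 365 days.
Apr 9, 2279 → Apr 9, 2280: 366 days (Feb 29, 2280 is in that span).
Apr 9, 2280 → Apr 9, 2281: 365 days.
Apr 9, 2281 → Apr 9, 2282: 365 days.
Apr 9, 2282 → May 9, 2282: 30 days (April has 30).
May 9, 2282 → Jun 9, 2282: 31 days (May has 31).
Jun 9, 2282 → Jul 9, 2282: 30 days (June has 30).
Jul 9, 2282 → Aug 9, 2282: 31 days (July has 31).
Aug 9, 2282 → Aug 13, 2282: 4 days.
Total: 3778 days.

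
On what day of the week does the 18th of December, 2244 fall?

Doomsday rule: the anchor day for the 2200s is Friday. For year 44: 44÷12 = 3 r 8, and 8÷4 = 2, so 3+8+2 = 13.
Friday + 13 ≡ Thursday — that's 2244's doomsday.
In December the doomsday date is Dec 12.
Dec 18 is 6 days after Dec 12; 6 mod 7 = 6, so Thursday + 6 = Wednesday.

Wednesday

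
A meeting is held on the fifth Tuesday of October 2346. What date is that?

October 29, 2346

October 1, 2346 is a Tuesday.
The first Tuesday is therefore October 1 (same day).
The fifth Tuesday is 1 + 4×7 = October 29.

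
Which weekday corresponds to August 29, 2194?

Friday

January 1, 2194 is a Wednesday.
Jan 1, 2194 → Feb 1, 2194: 31 days (January has 31).
Feb 1, 2194 → Mar 1, 2194: 28 days (February has 28).
Mar 1, 2194 → Apr 1, 2194: 31 days (March has 31).
Apr 1, 2194 → May 1, 2194: 30 days (April has 30).
May 1, 2194 → Jun 1, 2194: 31 days (May has 31).
Jun 1, 2194 → Jul 1, 2194: 30 days (June has 30).
Jul 1, 2194 → Aug 1, 2194: 31 days (July has 31).
Aug 1, 2194 → Aug 29, 2194: 28 days.
Total: 240 days.
240 mod 7 = 2, so Wednesday + 2 = Friday.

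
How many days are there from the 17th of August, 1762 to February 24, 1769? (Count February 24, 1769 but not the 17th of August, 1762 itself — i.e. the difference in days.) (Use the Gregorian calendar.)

Aug 17, 1762 → Aug 17, 1763: 365 days.
Aug 17, 1763 → Aug 17, 1764: 366 days (Feb 29, 1764 is in that span).
Aug 17, 1764 → Aug 17, 1765: 365 days.
Aug 17, 1765 → Aug 17, 1766: 365 days.
Aug 17, 1766 → Aug 17, 1767: 365 days.
Aug 17, 1767 → Aug 17, 1768: 366 days (Feb 29, 1768 is in that span).
Aug 17, 1768 → Sep 17, 1768: 31 days (August has 31).
Sep 17, 1768 → Oct 17, 1768: 30 days (September has 30).
Oct 17, 1768 → Nov 17, 1768: 31 days (October has 31).
Nov 17, 1768 → Dec 17, 1768: 30 days (November has 30).
Dec 17, 1768 → Jan 17, 1769: 31 days (December has 31).
Jan 17, 1769 → Feb 17, 1769: 31 days (January has 31).
Feb 17, 1769 → Feb 24, 1769: 7 days.
Total: 2383 days.

2383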